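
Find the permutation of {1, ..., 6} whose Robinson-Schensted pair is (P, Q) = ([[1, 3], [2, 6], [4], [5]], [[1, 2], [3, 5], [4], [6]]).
5 6 4 2 3 1

Reverse the RSK construction: for i from n down to 1, find the cell of Q containing i, remove the entry at that cell from P, and reverse-bump it up through P; the value ejected from row 1 is w(i).

Step i=6: Q has 6 at row 4, column 1; remove 5 from row 4 of P and reverse-bump: 5 enters row 3 and ejects 4; 4 enters row 2 and ejects 2; 2 enters row 1 and ejects 1. So w(6) = 1. P is now [[2, 3], [4, 6], [5]].
Step i=5: Q has 5 at row 2, column 2; remove 6 from row 2 of P and reverse-bump: 6 enters row 1 and ejects 3. So w(5) = 3. P is now [[2, 6], [4], [5]].
Step i=4: Q has 4 at row 3, column 1; remove 5 from row 3 of P and reverse-bump: 5 enters row 2 and ejects 4; 4 enters row 1 and ejects 2. So w(4) = 2. P is now [[4, 6], [5]].
Step i=3: Q has 3 at row 2, column 1; remove 5 from row 2 of P and reverse-bump: 5 enters row 1 and ejects 4. So w(3) = 4. P is now [[5, 6]].
Step i=2: Q has 2 at row 1, column 2; remove that cell from P, ejecting 6. So w(2) = 6. P is now [[5]].
Step i=1: Q has 1 at row 1, column 1; remove that cell from P, ejecting 5. So w(1) = 5. P is now [].

So w = 5 6 4 2 3 1.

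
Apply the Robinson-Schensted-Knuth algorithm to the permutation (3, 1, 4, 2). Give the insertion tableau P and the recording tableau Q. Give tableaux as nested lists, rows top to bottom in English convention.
Insert each entry of the permutation into P by Schensted row insertion, recording in Q the position of each new cell.

Insert 3: appended to row 1. P = [[3]].
Insert 1: 1 bumps 3 from row 1; 3 starts row 2. P = [[1], [3]].
Insert 4: appended to row 1. P = [[1, 4], [3]].
Insert 2: 2 bumps 4 from row 1; 4 appends to row 2. P = [[1, 2], [3, 4]].

So P = [[1, 2], [3, 4]], Q = [[1, 3], [2, 4]].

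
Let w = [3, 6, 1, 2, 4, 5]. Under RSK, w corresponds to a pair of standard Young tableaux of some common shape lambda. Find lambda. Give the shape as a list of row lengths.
[4, 2]

Row-insert each entry into an empty tableau.

After inserting 3: P = [[3]].
After inserting 6: P = [[3, 6]].
After inserting 1: P = [[1, 6], [3]].
After inserting 2: P = [[1, 2], [3, 6]].
After inserting 4: P = [[1, 2, 4], [3, 6]].
After inserting 5: P = [[1, 2, 4, 5], [3, 6]].

The final insertion tableau P = [[1, 2, 4, 5], [3, 6]] has shape [4, 2].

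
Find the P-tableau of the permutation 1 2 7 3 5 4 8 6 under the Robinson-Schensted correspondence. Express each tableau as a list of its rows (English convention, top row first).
P = [[1, 2, 3, 4, 6], [5, 8], [7]]

Insert 1: appended to row 1. P = [[1]].
Insert 2: appended to row 1. P = [[1, 2]].
Insert 7: appended to row 1. P = [[1, 2, 7]].
Insert 3: 3 bumps 7 from row 1; 7 starts row 2. P = [[1, 2, 3], [7]].
Insert 5: appended to row 1. P = [[1, 2, 3, 5], [7]].
Insert 4: 4 bumps 5 from row 1; 5 bumps 7 from row 2; 7 starts row 3. P = [[1, 2, 3, 4], [5], [7]].
Insert 8: appended to row 1. P = [[1, 2, 3, 4, 8], [5], [7]].
Insert 6: 6 bumps 8 from row 1; 8 appends to row 2. P = [[1, 2, 3, 4, 6], [5, 8], [7]].

So P = [[1, 2, 3, 4, 6], [5, 8], [7]].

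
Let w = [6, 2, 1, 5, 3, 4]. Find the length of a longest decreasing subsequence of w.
3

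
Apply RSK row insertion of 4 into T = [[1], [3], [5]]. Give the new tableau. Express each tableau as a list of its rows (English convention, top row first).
4 is larger than every entry of row 1, so it is appended to row 1. The new tableau is [[1, 4], [3], [5]].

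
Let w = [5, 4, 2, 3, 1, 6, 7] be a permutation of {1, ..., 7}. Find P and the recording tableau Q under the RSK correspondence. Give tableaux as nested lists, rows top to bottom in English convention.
P = [[1, 3, 6, 7], [2], [4], [5]], Q = [[1, 4, 6, 7], [2], [3], [5]]

Insert each entry of the permutation into P by Schensted row insertion, recording in Q the position of each new cell.

Insert 5: appended to row 1. P = [[5]].
Insert 4: 4 bumps 5 from row 1; 5 starts row 2. P = [[4], [5]].
Insert 2: 2 bumps 4 from row 1; 4 bumps 5 from row 2; 5 starts row 3. P = [[2], [4], [5]].
Insert 3: appended to row 1. P = [[2, 3], [4], [5]].
Insert 1: 1 bumps 2 from row 1; 2 bumps 4 from row 2; 4 bumps 5 from row 3; 5 starts row 4. P = [[1, 3], [2], [4], [5]].
Insert 6: appended to row 1. P = [[1, 3, 6], [2], [4], [5]].
Insert 7: appended to row 1. P = [[1, 3, 6, 7], [2], [4], [5]].

So P = [[1, 3, 6, 7], [2], [4], [5]], Q = [[1, 4, 6, 7], [2], [3], [5]].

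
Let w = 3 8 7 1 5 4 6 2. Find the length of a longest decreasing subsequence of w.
5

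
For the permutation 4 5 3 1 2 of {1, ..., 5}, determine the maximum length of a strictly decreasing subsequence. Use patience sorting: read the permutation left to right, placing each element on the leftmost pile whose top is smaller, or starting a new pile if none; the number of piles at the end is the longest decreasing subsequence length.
3

4: new pile. tops = [4]
5: onto pile 1 (replacing 4). tops = [5]
3: new pile. tops = [5, 3]
1: new pile. tops = [5, 3, 1]
2: onto pile 3 (replacing 1). tops = [5, 3, 2]

3 piles, so the longest decreasing subsequence has length 3.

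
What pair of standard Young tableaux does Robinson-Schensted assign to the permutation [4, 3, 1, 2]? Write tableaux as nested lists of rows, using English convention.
Insert each entry of the permutation into P by Schensted row insertion, recording in Q the position of each new cell.

Insert 4: appended to row 1. P = [[4]].
Insert 3: 3 bumps 4 from row 1; 4 starts row 2. P = [[3], [4]].
Insert 1: 1 bumps 3 from row 1; 3 bumps 4 from row 2; 4 starts row 3. P = [[1], [3], [4]].
Insert 2: appended to row 1. P = [[1, 2], [3], [4]].

So P = [[1, 2], [3], [4]], Q = [[1, 4], [2], [3]].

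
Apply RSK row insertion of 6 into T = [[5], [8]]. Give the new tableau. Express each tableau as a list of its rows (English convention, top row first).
6 is larger than every entry of row 1, so it is appended to row 1. The new tableau is [[5, 6], [8]].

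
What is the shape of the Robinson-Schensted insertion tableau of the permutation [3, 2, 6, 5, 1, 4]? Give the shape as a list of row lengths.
[2, 2, 2]

Row-insert each entry into an empty tableau.

After inserting 3: P = [[3]].
After inserting 2: P = [[2], [3]].
After inserting 6: P = [[2, 6], [3]].
After inserting 5: P = [[2, 5], [3, 6]].
After inserting 1: P = [[1, 5], [2, 6], [3]].
After inserting 4: P = [[1, 4], [2, 5], [3, 6]].

The final insertion tableau P = [[1, 4], [2, 5], [3, 6]] has shape [2, 2, 2].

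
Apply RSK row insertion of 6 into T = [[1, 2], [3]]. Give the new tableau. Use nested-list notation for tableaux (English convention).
6 is larger than every entry of row 1, so it is appended to row 1. The new tableau is [[1, 2, 6], [3]].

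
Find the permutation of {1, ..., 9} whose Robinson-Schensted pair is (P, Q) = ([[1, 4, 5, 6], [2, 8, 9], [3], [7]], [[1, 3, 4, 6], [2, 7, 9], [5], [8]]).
7 3 4 8 2 9 5 1 6

Reverse the RSK construction: for i from n down to 1, find the cell of Q containing i, remove the entry at that cell from P, and reverse-bump it up through P; the value ejected from row 1 is w(i).

Step i=9: Q has 9 at row 2, column 3; remove 9 from row 2 of P and reverse-bump: 9 enters row 1 and ejects 6. So w(9) = 6. P is now [[1, 4, 5, 9], [2, 8], [3], [7]].
Step i=8: Q has 8 at row 4, column 1; remove 7 from row 4 of P and reverse-bump: 7 enters row 3 and ejects 3; 3 enters row 2 and ejects 2; 2 enters row 1 and ejects 1. So w(8) = 1. P is now [[2, 4, 5, 9], [3, 8], [7]].
Step i=7: Q has 7 at row 2, column 2; remove 8 from row 2 of P and reverse-bump: 8 enters row 1 and ejects 5. So w(7) = 5. P is now [[2, 4, 8, 9], [3], [7]].
Step i=6: Q has 6 at row 1, column 4; remove that cell from P, ejecting 9. So w(6) = 9. P is now [[2, 4, 8], [3], [7]].
Step i=5: Q has 5 at row 3, column 1; remove 7 from row 3 of P and reverse-bump: 7 enters row 2 and ejects 3; 3 enters row 1 and ejects 2. So w(5) = 2. P is now [[3, 4, 8], [7]].
Step i=4: Q has 4 at row 1, column 3; remove that cell from P, ejecting 8. So w(4) = 8. P is now [[3, 4], [7]].
Step i=3: Q has 3 at row 1, column 2; remove that cell from P, ejecting 4. So w(3) = 4. P is now [[3], [7]].
Step i=2: Q has 2 at row 2, column 1; remove 7 from row 2 of P and reverse-bump: 7 enters row 1 and ejects 3. So w(2) = 3. P is now [[7]].
Step i=1: Q has 1 at row 1, column 1; remove that cell from P, ejecting 7. So w(1) = 7. P is now [].

So w = 7 3 4 8 2 9 5 1 6.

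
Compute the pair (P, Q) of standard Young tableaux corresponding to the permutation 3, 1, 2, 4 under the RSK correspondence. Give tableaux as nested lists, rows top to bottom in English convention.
P = [[1, 2, 4], [3]], Q = [[1, 3, 4], [2]]

Insert each entry of the permutation into P by Schensted row insertion, recording in Q the position of each new cell.

Insert 3: appended to row 1. P = [[3]].
Insert 1: 1 bumps 3 from row 1; 3 starts row 2. P = [[1], [3]].
Insert 2: appended to row 1. P = [[1, 2], [3]].
Insert 4: appended to row 1. P = [[1, 2, 4], [3]].

So P = [[1, 2, 4], [3]], Q = [[1, 3, 4], [2]].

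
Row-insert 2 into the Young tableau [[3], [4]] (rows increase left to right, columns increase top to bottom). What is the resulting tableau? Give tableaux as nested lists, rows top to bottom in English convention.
[[2], [3], [4]]

In row 1, 2 replaces 3 (the leftmost entry greater than 2); 3 is bumped to row 2. In row 2, 3 replaces 4 (the leftmost entry greater than 3); 4 is bumped to row 3. 4 starts a new row 3. The new tableau is [[2], [3], [4]].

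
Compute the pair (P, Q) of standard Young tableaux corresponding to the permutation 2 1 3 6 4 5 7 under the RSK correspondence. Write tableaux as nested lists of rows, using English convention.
Insert each entry of the permutation into P by Schensted row insertion, recording in Q the position of each new cell.

After inserting 2: P = [[2]].
After inserting 1: P = [[1], [2]].
After inserting 3: P = [[1, 3], [2]].
After inserting 6: P = [[1, 3, 6], [2]].
After inserting 4: P = [[1, 3, 4], [2, 6]].
After inserting 5: P = [[1, 3, 4, 5], [2, 6]].
After inserting 7: P = [[1, 3, 4, 5, 7], [2, 6]].

So P = [[1, 3, 4, 5, 7], [2, 6]], Q = [[1, 3, 4, 6, 7], [2, 5]].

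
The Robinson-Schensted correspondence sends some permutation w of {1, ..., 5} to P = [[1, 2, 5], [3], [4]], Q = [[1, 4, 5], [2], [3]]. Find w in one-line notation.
Reverse the RSK construction: for i from n down to 1, find the cell of Q containing i, remove the entry at that cell from P, and reverse-bump it up through P; the value ejected from row 1 is w(i).

Step i=5: Q has 5 at row 1, column 3; remove that cell from P, ejecting 5. So w(5) = 5. P is now [[1, 2], [3], [4]].
Step i=4: Q has 4 at row 1, column 2; remove that cell from P, ejecting 2. So w(4) = 2. P is now [[1], [3], [4]].
Step i=3: Q has 3 at row 3, column 1; remove 4 from row 3 of P and reverse-bump: 4 enters row 2 and ejects 3; 3 enters row 1 and ejects 1. So w(3) = 1. P is now [[3], [4]].
Step i=2: Q has 2 at row 2, column 1; remove 4 from row 2 of P and reverse-bump: 4 enters row 1 and ejects 3. So w(2) = 3. P is now [[4]].
Step i=1: Q has 1 at row 1, column 1; remove that cell from P, ejecting 4. So w(1) = 4. P is now [].

So w = 4 3 1 2 5.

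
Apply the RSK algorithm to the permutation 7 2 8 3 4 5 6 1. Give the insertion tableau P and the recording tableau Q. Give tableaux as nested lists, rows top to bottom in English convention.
P = [[1, 3, 4, 5, 6], [2, 8], [7]], Q = [[1, 3, 5, 6, 7], [2, 4], [8]]

Insert each entry of the permutation into P by Schensted row insertion, recording in Q the position of each new cell.

After inserting 7: P = [[7]].
After inserting 2: P = [[2], [7]].
After inserting 8: P = [[2, 8], [7]].
After inserting 3: P = [[2, 3], [7, 8]].
After inserting 4: P = [[2, 3, 4], [7, 8]].
After inserting 5: P = [[2, 3, 4, 5], [7, 8]].
After inserting 6: P = [[2, 3, 4, 5, 6], [7, 8]].
After inserting 1: P = [[1, 3, 4, 5, 6], [2, 8], [7]].

So P = [[1, 3, 4, 5, 6], [2, 8], [7]], Q = [[1, 3, 5, 6, 7], [2, 4], [8]].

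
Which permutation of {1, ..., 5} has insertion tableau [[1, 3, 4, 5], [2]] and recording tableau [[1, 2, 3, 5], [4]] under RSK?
Reverse the RSK construction: for i from n down to 1, find the cell of Q containing i, remove the entry at that cell from P, and reverse-bump it up through P; the value ejected from row 1 is w(i).

Step i=5: Q has 5 at row 1, column 4; remove that cell from P, ejecting 5. So w(5) = 5. P is now [[1, 3, 4], [2]].
Step i=4: Q has 4 at row 2, column 1; remove 2 from row 2 of P and reverse-bump: 2 enters row 1 and ejects 1. So w(4) = 1. P is now [[2, 3, 4]].
Step i=3: Q has 3 at row 1, column 3; remove that cell from P, ejecting 4. So w(3) = 4. P is now [[2, 3]].
Step i=2: Q has 2 at row 1, column 2; remove that cell from P, ejecting 3. So w(2) = 3. P is now [[2]].
Step i=1: Q has 1 at row 1, column 1; remove that cell from P, ejecting 2. So w(1) = 2. P is now [].

So w = 2 3 4 1 5.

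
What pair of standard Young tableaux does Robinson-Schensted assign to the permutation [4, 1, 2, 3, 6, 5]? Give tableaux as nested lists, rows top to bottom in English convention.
Insert each entry of the permutation into P by Schensted row insertion, recording in Q the position of each new cell.

Insert 4: appended to row 1. P = [[4]].
Insert 1: 1 bumps 4 from row 1; 4 starts row 2. P = [[1], [4]].
Insert 2: appended to row 1. P = [[1, 2], [4]].
Insert 3: appended to row 1. P = [[1, 2, 3], [4]].
Insert 6: appended to row 1. P = [[1, 2, 3, 6], [4]].
Insert 5: 5 bumps 6 from row 1; 6 appends to row 2. P = [[1, 2, 3, 5], [4, 6]].

So P = [[1, 2, 3, 5], [4, 6]], Q = [[1, 3, 4, 5], [2, 6]].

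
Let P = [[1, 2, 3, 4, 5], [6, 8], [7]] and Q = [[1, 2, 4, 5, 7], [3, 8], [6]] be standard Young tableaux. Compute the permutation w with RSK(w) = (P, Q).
Reverse the RSK construction: for i from n down to 1, find the cell of Q containing i, remove the entry at that cell from P, and reverse-bump it up through P; the value ejected from row 1 is w(i).

Step i=8: Q has 8 at row 2, column 2; remove 8 from row 2 of P and reverse-bump: 8 enters row 1 and ejects 5. So w(8) = 5. P is now [[1, 2, 3, 4, 8], [6], [7]].
Step i=7: Q has 7 at row 1, column 5; remove that cell from P, ejecting 8. So w(7) = 8. P is now [[1, 2, 3, 4], [6], [7]].
Step i=6: Q has 6 at row 3, column 1; remove 7 from row 3 of P and reverse-bump: 7 enters row 2 and ejects 6; 6 enters row 1 and ejects 4. So w(6) = 4. P is now [[1, 2, 3, 6], [7]].
Step i=5: Q has 5 at row 1, column 4; remove that cell from P, ejecting 6. So w(5) = 6. P is now [[1, 2, 3], [7]].
Step i=4: Q has 4 at row 1, column 3; remove that cell from P, ejecting 3. So w(4) = 3. P is now [[1, 2], [7]].
Step i=3: Q has 3 at row 2, column 1; remove 7 from row 2 of P and reverse-bump: 7 enters row 1 and ejects 2. So w(3) = 2. P is now [[1, 7]].
Step i=2: Q has 2 at row 1, column 2; remove that cell from P, ejecting 7. So w(2) = 7. P is now [[1]].
Step i=1: Q has 1 at row 1, column 1; remove that cell from P, ejecting 1. So w(1) = 1. P is now [].

So w = 1 7 2 3 6 4 8 5.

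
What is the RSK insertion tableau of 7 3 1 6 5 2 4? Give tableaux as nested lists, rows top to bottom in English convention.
P = [[1, 2, 4], [3, 5], [6], [7]]

Insert 7: appended to row 1. P = [[7]].
Insert 3: 3 bumps 7 from row 1; 7 starts row 2. P = [[3], [7]].
Insert 1: 1 bumps 3 from row 1; 3 bumps 7 from row 2; 7 starts row 3. P = [[1], [3], [7]].
Insert 6: appended to row 1. P = [[1, 6], [3], [7]].
Insert 5: 5 bumps 6 from row 1; 6 appends to row 2. P = [[1, 5], [3, 6], [7]].
Insert 2: 2 bumps 5 from row 1; 5 bumps 6 from row 2; 6 bumps 7 from row 3; 7 starts row 4. P = [[1, 2], [3, 5], [6], [7]].
Insert 4: appended to row 1. P = [[1, 2, 4], [3, 5], [6], [7]].

So P = [[1, 2, 4], [3, 5], [6], [7]].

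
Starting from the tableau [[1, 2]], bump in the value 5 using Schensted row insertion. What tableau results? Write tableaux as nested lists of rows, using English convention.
5 is larger than every entry of row 1, so it is appended to row 1. The new tableau is [[1, 2, 5]].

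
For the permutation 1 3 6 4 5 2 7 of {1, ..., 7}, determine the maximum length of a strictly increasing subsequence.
5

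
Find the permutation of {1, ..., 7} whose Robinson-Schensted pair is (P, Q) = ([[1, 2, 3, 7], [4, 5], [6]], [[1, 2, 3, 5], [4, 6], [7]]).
Reverse the RSK construction: for i from n down to 1, find the cell of Q containing i, remove the entry at that cell from P, and reverse-bump it up through P; the value ejected from row 1 is w(i).

Step i=7: Q has 7 at row 3, column 1; remove 6 from row 3 of P and reverse-bump: 6 enters row 2 and ejects 5; 5 enters row 1 and ejects 3. So w(7) = 3. P is now [[1, 2, 5, 7], [4, 6]].
Step i=6: Q has 6 at row 2, column 2; remove 6 from row 2 of P and reverse-bump: 6 enters row 1 and ejects 5. So w(6) = 5. P is now [[1, 2, 6, 7], [4]].
Step i=5: Q has 5 at row 1, column 4; remove that cell from P, ejecting 7. So w(5) = 7. P is now [[1, 2, 6], [4]].
Step i=4: Q has 4 at row 2, column 1; remove 4 from row 2 of P and reverse-bump: 4 enters row 1 and ejects 2. So w(4) = 2. P is now [[1, 4, 6]].
Step i=3: Q has 3 at row 1, column 3; remove that cell from P, ejecting 6. So w(3) = 6. P is now [[1, 4]].
Step i=2: Q has 2 at row 1, column 2; remove that cell from P, ejecting 4. So w(2) = 4. P is now [[1]].
Step i=1: Q has 1 at row 1, column 1; remove that cell from P, ejecting 1. So w(1) = 1. P is now [].

So w = 1 4 6 2 7 5 3.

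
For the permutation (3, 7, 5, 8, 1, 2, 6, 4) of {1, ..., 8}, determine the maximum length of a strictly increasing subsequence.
3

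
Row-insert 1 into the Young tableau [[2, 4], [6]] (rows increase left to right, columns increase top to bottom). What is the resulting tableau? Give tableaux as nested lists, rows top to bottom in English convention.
In row 1, 1 replaces 2 (the leftmost entry greater than 1); 2 is bumped to row 2. In row 2, 2 replaces 6 (the leftmost entry greater than 2); 6 is bumped to row 3. 6 starts a new row 3. The new tableau is [[1, 4], [2], [6]].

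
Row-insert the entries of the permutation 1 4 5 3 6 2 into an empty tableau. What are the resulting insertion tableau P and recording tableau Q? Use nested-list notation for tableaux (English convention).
Insert each entry of the permutation into P by Schensted row insertion, recording in Q the position of each new cell.

Insert 1: appended to row 1. P = [[1]], Q = [[1]].
Insert 4: appended to row 1. P = [[1, 4]], Q = [[1, 2]].
Insert 5: appended to row 1. P = [[1, 4, 5]], Q = [[1, 2, 3]].
Insert 3: 3 bumps 4 from row 1; 4 starts row 2. P = [[1, 3, 5], [4]], Q = [[1, 2, 3], [4]].
Insert 6: appended to row 1. P = [[1, 3, 5, 6], [4]], Q = [[1, 2, 3, 5], [4]].
Insert 2: 2 bumps 3 from row 1; 3 bumps 4 from row 2; 4 starts row 3. P = [[1, 2, 5, 6], [3], [4]], Q = [[1, 2, 3, 5], [4], [6]].

So P = [[1, 2, 5, 6], [3], [4]], Q = [[1, 2, 3, 5], [4], [6]].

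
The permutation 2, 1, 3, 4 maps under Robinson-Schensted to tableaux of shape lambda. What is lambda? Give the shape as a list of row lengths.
Row-insert each entry into an empty tableau.

After inserting 2: P = [[2]].
After inserting 1: P = [[1], [2]].
After inserting 3: P = [[1, 3], [2]].
After inserting 4: P = [[1, 3, 4], [2]].

The final insertion tableau P = [[1, 3, 4], [2]] has shape [3, 1].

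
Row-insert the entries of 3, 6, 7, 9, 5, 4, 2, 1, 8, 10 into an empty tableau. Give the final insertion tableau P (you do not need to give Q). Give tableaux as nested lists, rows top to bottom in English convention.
Insert 3: appended to row 1. P = [[3]].
Insert 6: appended to row 1. P = [[3, 6]].
Insert 7: appended to row 1. P = [[3, 6, 7]].
Insert 9: appended to row 1. P = [[3, 6, 7, 9]].
Insert 5: 5 bumps 6 from row 1; 6 starts row 2. P = [[3, 5, 7, 9], [6]].
Insert 4: 4 bumps 5 from row 1; 5 bumps 6 from row 2; 6 starts row 3. P = [[3, 4, 7, 9], [5], [6]].
Insert 2: 2 bumps 3 from row 1; 3 bumps 5 from row 2; 5 bumps 6 from row 3; 6 starts row 4. P = [[2, 4, 7, 9], [3], [5], [6]].
Insert 1: 1 bumps 2 from row 1; 2 bumps 3 from row 2; 3 bumps 5 from row 3; 5 bumps 6 from row 4; 6 starts row 5. P = [[1, 4, 7, 9], [2], [3], [5], [6]].
Insert 8: 8 bumps 9 from row 1; 9 appends to row 2. P = [[1, 4, 7, 8], [2, 9], [3], [5], [6]].
Insert 10: appended to row 1. P = [[1, 4, 7, 8, 10], [2, 9], [3], [5], [6]].

So P = [[1, 4, 7, 8, 10], [2, 9], [3], [5], [6]].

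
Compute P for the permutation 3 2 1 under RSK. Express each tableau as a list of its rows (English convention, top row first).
Insert 3: appended to row 1. P = [[3]].
Insert 2: 2 bumps 3 from row 1; 3 starts row 2. P = [[2], [3]].
Insert 1: 1 bumps 2 from row 1; 2 bumps 3 from row 2; 3 starts row 3. P = [[1], [2], [3]].

So P = [[1], [2], [3]].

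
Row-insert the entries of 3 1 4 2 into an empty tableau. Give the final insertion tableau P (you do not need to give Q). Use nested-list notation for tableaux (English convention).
Insert 3: appended to row 1. P = [[3]].
Insert 1: 1 bumps 3 from row 1; 3 starts row 2. P = [[1], [3]].
Insert 4: appended to row 1. P = [[1, 4], [3]].
Insert 2: 2 bumps 4 from row 1; 4 appends to row 2. P = [[1, 2], [3, 4]].

So P = [[1, 2], [3, 4]].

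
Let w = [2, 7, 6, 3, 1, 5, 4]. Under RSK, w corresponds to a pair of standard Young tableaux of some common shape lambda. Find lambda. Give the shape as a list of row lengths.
[3, 2, 1, 1]

Row-insert each entry into an empty tableau.

After inserting 2: P = [[2]].
After inserting 7: P = [[2, 7]].
After inserting 6: P = [[2, 6], [7]].
After inserting 3: P = [[2, 3], [6], [7]].
After inserting 1: P = [[1, 3], [2], [6], [7]].
After inserting 5: P = [[1, 3, 5], [2], [6], [7]].
After inserting 4: P = [[1, 3, 4], [2, 5], [6], [7]].

The final insertion tableau P = [[1, 3, 4], [2, 5], [6], [7]] has shape [3, 2, 1, 1].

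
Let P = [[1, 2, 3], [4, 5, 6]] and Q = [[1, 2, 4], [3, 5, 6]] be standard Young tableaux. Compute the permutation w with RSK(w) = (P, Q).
Reverse the RSK construction: for i from n down to 1, find the cell of Q containing i, remove the entry at that cell from P, and reverse-bump it up through P; the value ejected from row 1 is w(i).

Step i=6: Q has 6 at row 2, column 3; remove 6 from row 2 of P and reverse-bump: 6 enters row 1 and ejects 3. So w(6) = 3. P is now [[1, 2, 6], [4, 5]].
Step i=5: Q has 5 at row 2, column 2; remove 5 from row 2 of P and reverse-bump: 5 enters row 1 and ejects 2. So w(5) = 2. P is now [[1, 5, 6], [4]].
Step i=4: Q has 4 at row 1, column 3; remove that cell from P, ejecting 6. So w(4) = 6. P is now [[1, 5], [4]].
Step i=3: Q has 3 at row 2, column 1; remove 4 from row 2 of P and reverse-bump: 4 enters row 1 and ejects 1. So w(3) = 1. P is now [[4, 5]].
Step i=2: Q has 2 at row 1, column 2; remove that cell from P, ejecting 5. So w(2) = 5. P is now [[4]].
Step i=1: Q has 1 at row 1, column 1; remove that cell from P, ejecting 4. So w(1) = 4. P is now [].

So w = 4 5 1 6 2 3.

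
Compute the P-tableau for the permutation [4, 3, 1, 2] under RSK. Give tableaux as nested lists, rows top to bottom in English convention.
Insert 4: appended to row 1. P = [[4]].
Insert 3: 3 bumps 4 from row 1; 4 starts row 2. P = [[3], [4]].
Insert 1: 1 bumps 3 from row 1; 3 bumps 4 from row 2; 4 starts row 3. P = [[1], [3], [4]].
Insert 2: appended to row 1. P = [[1, 2], [3], [4]].

So P = [[1, 2], [3], [4]].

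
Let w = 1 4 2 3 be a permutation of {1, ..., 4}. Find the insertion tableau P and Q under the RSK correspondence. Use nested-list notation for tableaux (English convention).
P = [[1, 2, 3], [4]], Q = [[1, 2, 4], [3]]

Insert each entry of the permutation into P by Schensted row insertion, recording in Q the position of each new cell.

Insert 1: appended to row 1. P = [[1]], Q = [[1]].
Insert 4: appended to row 1. P = [[1, 4]], Q = [[1, 2]].
Insert 2: 2 bumps 4 from row 1; 4 starts row 2. P = [[1, 2], [4]], Q = [[1, 2], [3]].
Insert 3: appended to row 1. P = [[1, 2, 3], [4]], Q = [[1, 2, 4], [3]].

So P = [[1, 2, 3], [4]], Q = [[1, 2, 4], [3]].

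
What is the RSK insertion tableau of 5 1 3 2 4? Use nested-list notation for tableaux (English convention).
Insert 5: appended to row 1. P = [[5]].
Insert 1: 1 bumps 5 from row 1; 5 starts row 2. P = [[1], [5]].
Insert 3: appended to row 1. P = [[1, 3], [5]].
Insert 2: 2 bumps 3 from row 1; 3 bumps 5 from row 2; 5 starts row 3. P = [[1, 2], [3], [5]].
Insert 4: appended to row 1. P = [[1, 2, 4], [3], [5]].

So P = [[1, 2, 4], [3], [5]].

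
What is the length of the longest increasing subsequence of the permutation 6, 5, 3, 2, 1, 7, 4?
2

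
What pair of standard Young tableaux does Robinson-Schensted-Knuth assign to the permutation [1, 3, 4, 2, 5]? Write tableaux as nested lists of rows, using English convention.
Insert each entry of the permutation into P by Schensted row insertion, recording in Q the position of each new cell.

Insert 1: appended to row 1. P = [[1]], Q = [[1]].
Insert 3: appended to row 1. P = [[1, 3]], Q = [[1, 2]].
Insert 4: appended to row 1. P = [[1, 3, 4]], Q = [[1, 2, 3]].
Insert 2: 2 bumps 3 from row 1; 3 starts row 2. P = [[1, 2, 4], [3]], Q = [[1, 2, 3], [4]].
Insert 5: appended to row 1. P = [[1, 2, 4, 5], [3]], Q = [[1, 2, 3, 5], [4]].

So P = [[1, 2, 4, 5], [3]], Q = [[1, 2, 3, 5], [4]].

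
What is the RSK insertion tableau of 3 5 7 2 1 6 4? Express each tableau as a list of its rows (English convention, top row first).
Insert 3: appended to row 1. P = [[3]].
Insert 5: appended to row 1. P = [[3, 5]].
Insert 7: appended to row 1. P = [[3, 5, 7]].
Insert 2: 2 bumps 3 from row 1; 3 starts row 2. P = [[2, 5, 7], [3]].
Insert 1: 1 bumps 2 from row 1; 2 bumps 3 from row 2; 3 starts row 3. P = [[1, 5, 7], [2], [3]].
Insert 6: 6 bumps 7 from row 1; 7 appends to row 2. P = [[1, 5, 6], [2, 7], [3]].
Insert 4: 4 bumps 5 from row 1; 5 bumps 7 from row 2; 7 appends to row 3. P = [[1, 4, 6], [2, 5], [3, 7]].

So P = [[1, 4, 6], [2, 5], [3, 7]].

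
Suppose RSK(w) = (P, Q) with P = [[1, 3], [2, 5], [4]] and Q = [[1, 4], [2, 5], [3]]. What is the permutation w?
Reverse the RSK construction: for i from n down to 1, find the cell of Q containing i, remove the entry at that cell from P, and reverse-bump it up through P; the value ejected from row 1 is w(i).

Step i=5: Q has 5 at row 2, column 2; remove 5 from row 2 of P and reverse-bump: 5 enters row 1 and ejects 3. So w(5) = 3. P is now [[1, 5], [2], [4]].
Step i=4: Q has 4 at row 1, column 2; remove that cell from P, ejecting 5. So w(4) = 5. P is now [[1], [2], [4]].
Step i=3: Q has 3 at row 3, column 1; remove 4 from row 3 of P and reverse-bump: 4 enters row 2 and ejects 2; 2 enters row 1 and ejects 1. So w(3) = 1. P is now [[2], [4]].
Step i=2: Q has 2 at row 2, column 1; remove 4 from row 2 of P and reverse-bump: 4 enters row 1 and ejects 2. So w(2) = 2. P is now [[4]].
Step i=1: Q has 1 at row 1, column 1; remove that cell from P, ejecting 4. So w(1) = 4. P is now [].

So w = 4 2 1 5 3.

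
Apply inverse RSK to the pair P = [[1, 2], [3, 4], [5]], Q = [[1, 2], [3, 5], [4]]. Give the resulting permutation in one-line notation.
3 5 4 1 2

Reverse the RSK construction: for i from n down to 1, find the cell of Q containing i, remove the entry at that cell from P, and reverse-bump it up through P; the value ejected from row 1 is w(i).

Step i=5: Q has 5 at row 2, column 2; remove 4 from row 2 of P and reverse-bump: 4 enters row 1 and ejects 2. So w(5) = 2. P is now [[1, 4], [3], [5]].
Step i=4: Q has 4 at row 3, column 1; remove 5 from row 3 of P and reverse-bump: 5 enters row 2 and ejects 3; 3 enters row 1 and ejects 1. So w(4) = 1. P is now [[3, 4], [5]].
Step i=3: Q has 3 at row 2, column 1; remove 5 from row 2 of P and reverse-bump: 5 enters row 1 and ejects 4. So w(3) = 4. P is now [[3, 5]].
Step i=2: Q has 2 at row 1, column 2; remove that cell from P, ejecting 5. So w(2) = 5. P is now [[3]].
Step i=1: Q has 1 at row 1, column 1; remove that cell from P, ejecting 3. So w(1) = 3. P is now [].

So w = 3 5 4 1 2.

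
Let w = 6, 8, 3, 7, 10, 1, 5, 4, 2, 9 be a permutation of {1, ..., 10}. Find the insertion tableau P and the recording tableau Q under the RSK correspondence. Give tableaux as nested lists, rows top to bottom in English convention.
Insert each entry of the permutation into P by Schensted row insertion, recording in Q the position of each new cell.

After inserting 6: P = [[6]].
After inserting 8: P = [[6, 8]].
After inserting 3: P = [[3, 8], [6]].
After inserting 7: P = [[3, 7], [6, 8]].
After inserting 10: P = [[3, 7, 10], [6, 8]].
After inserting 1: P = [[1, 7, 10], [3, 8], [6]].
After inserting 5: P = [[1, 5, 10], [3, 7], [6, 8]].
After inserting 4: P = [[1, 4, 10], [3, 5], [6, 7], [8]].
After inserting 2: P = [[1, 2, 10], [3, 4], [5, 7], [6], [8]].
After inserting 9: P = [[1, 2, 9], [3, 4, 10], [5, 7], [6], [8]].

So P = [[1, 2, 9], [3, 4, 10], [5, 7], [6], [8]], Q = [[1, 2, 5], [3, 4, 10], [6, 7], [8], [9]].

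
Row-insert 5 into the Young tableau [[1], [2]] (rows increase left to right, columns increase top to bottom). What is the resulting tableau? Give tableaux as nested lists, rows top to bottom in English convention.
5 is larger than every entry of row 1, so it is appended to row 1. The new tableau is [[1, 5], [2]].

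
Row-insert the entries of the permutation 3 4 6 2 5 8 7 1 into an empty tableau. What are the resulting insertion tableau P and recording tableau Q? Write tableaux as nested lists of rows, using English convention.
Insert each entry of the permutation into P by Schensted row insertion, recording in Q the position of each new cell.

Insert 3: appended to row 1. P = [[3]].
Insert 4: appended to row 1. P = [[3, 4]].
Insert 6: appended to row 1. P = [[3, 4, 6]].
Insert 2: 2 bumps 3 from row 1; 3 starts row 2. P = [[2, 4, 6], [3]].
Insert 5: 5 bumps 6 from row 1; 6 appends to row 2. P = [[2, 4, 5], [3, 6]].
Insert 8: appended to row 1. P = [[2, 4, 5, 8], [3, 6]].
Insert 7: 7 bumps 8 from row 1; 8 appends to row 2. P = [[2, 4, 5, 7], [3, 6, 8]].
Insert 1: 1 bumps 2 from row 1; 2 bumps 3 from row 2; 3 starts row 3. P = [[1, 4, 5, 7], [2, 6, 8], [3]].

So P = [[1, 4, 5, 7], [2, 6, 8], [3]], Q = [[1, 2, 3, 6], [4, 5, 7], [8]].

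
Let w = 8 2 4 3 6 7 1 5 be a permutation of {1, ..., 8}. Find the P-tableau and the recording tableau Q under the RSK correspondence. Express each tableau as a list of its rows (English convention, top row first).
Insert each entry of the permutation into P by Schensted row insertion, recording in Q the position of each new cell.

Insert 8: appended to row 1. P = [[8]], Q = [[1]].
Insert 2: 2 bumps 8 from row 1; 8 starts row 2. P = [[2], [8]], Q = [[1], [2]].
Insert 4: appended to row 1. P = [[2, 4], [8]], Q = [[1, 3], [2]].
Insert 3: 3 bumps 4 from row 1; 4 bumps 8 from row 2; 8 starts row 3. P = [[2, 3], [4], [8]], Q = [[1, 3], [2], [4]].
Insert 6: appended to row 1. P = [[2, 3, 6], [4], [8]], Q = [[1, 3, 5], [2], [4]].
Insert 7: appended to row 1. P = [[2, 3, 6, 7], [4], [8]], Q = [[1, 3, 5, 6], [2], [4]].
Insert 1: 1 bumps 2 from row 1; 2 bumps 4 from row 2; 4 bumps 8 from row 3; 8 starts row 4. P = [[1, 3, 6, 7], [2], [4], [8]], Q = [[1, 3, 5, 6], [2], [4], [7]].
Insert 5: 5 bumps 6 from row 1; 6 appends to row 2. P = [[1, 3, 5, 7], [2, 6], [4], [8]], Q = [[1, 3, 5, 6], [2, 8], [4], [7]].

So P = [[1, 3, 5, 7], [2, 6], [4], [8]], Q = [[1, 3, 5, 6], [2, 8], [4], [7]].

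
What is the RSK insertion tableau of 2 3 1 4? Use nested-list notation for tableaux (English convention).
After inserting 2: P = [[2]].
After inserting 3: P = [[2, 3]].
After inserting 1: P = [[1, 3], [2]].
After inserting 4: P = [[1, 3, 4], [2]].

So P = [[1, 3, 4], [2]].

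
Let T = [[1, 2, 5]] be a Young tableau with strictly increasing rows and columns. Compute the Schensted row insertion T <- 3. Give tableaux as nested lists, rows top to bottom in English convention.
In row 1, 3 replaces 5 (the leftmost entry greater than 3); 5 is bumped to row 2. 5 starts a new row 2. The new tableau is [[1, 2, 3], [5]].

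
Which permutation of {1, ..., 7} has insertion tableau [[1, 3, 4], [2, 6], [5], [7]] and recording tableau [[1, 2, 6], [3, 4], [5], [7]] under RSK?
Reverse the RSK construction: for i from n down to 1, find the cell of Q containing i, remove the entry at that cell from P, and reverse-bump it up through P; the value ejected from row 1 is w(i).

Step i=7: Q has 7 at row 4, column 1; remove 7 from row 4 of P and reverse-bump: 7 enters row 3 and ejects 5; 5 enters row 2 and ejects 2; 2 enters row 1 and ejects 1. So w(7) = 1. P is now [[2, 3, 4], [5, 6], [7]].
Step i=6: Q has 6 at row 1, column 3; remove that cell from P, ejecting 4. So w(6) = 4. P is now [[2, 3], [5, 6], [7]].
Step i=5: Q has 5 at row 3, column 1; remove 7 from row 3 of P and reverse-bump: 7 enters row 2 and ejects 6; 6 enters row 1 and ejects 3. So w(5) = 3. P is now [[2, 6], [5, 7]].
Step i=4: Q has 4 at row 2, column 2; remove 7 from row 2 of P and reverse-bump: 7 enters row 1 and ejects 6. So w(4) = 6. P is now [[2, 7], [5]].
Step i=3: Q has 3 at row 2, column 1; remove 5 from row 2 of P and reverse-bump: 5 enters row 1 and ejects 2. So w(3) = 2. P is now [[5, 7]].
Step i=2: Q has 2 at row 1, column 2; remove that cell from P, ejecting 7. So w(2) = 7. P is now [[5]].
Step i=1: Q has 1 at row 1, column 1; remove that cell from P, ejecting 5. So w(1) = 5. P is now [].

So w = 5 7 2 6 3 4 1.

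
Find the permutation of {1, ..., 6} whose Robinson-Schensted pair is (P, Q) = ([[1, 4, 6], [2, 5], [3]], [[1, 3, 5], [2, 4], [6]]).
3 2 5 4 6 1

Reverse the RSK construction: for i from n down to 1, find the cell of Q containing i, remove the entry at that cell from P, and reverse-bump it up through P; the value ejected from row 1 is w(i).

Step i=6: Q has 6 at row 3, column 1; remove 3 from row 3 of P and reverse-bump: 3 enters row 2 and ejects 2; 2 enters row 1 and ejects 1. So w(6) = 1. P is now [[2, 4, 6], [3, 5]].
Step i=5: Q has 5 at row 1, column 3; remove that cell from P, ejecting 6. So w(5) = 6. P is now [[2, 4], [3, 5]].
Step i=4: Q has 4 at row 2, column 2; remove 5 from row 2 of P and reverse-bump: 5 enters row 1 and ejects 4. So w(4) = 4. P is now [[2, 5], [3]].
Step i=3: Q has 3 at row 1, column 2; remove that cell from P, ejecting 5. So w(3) = 5. P is now [[2], [3]].
Step i=2: Q has 2 at row 2, column 1; remove 3 from row 2 of P and reverse-bump: 3 enters row 1 and ejects 2. So w(2) = 2. P is now [[3]].
Step i=1: Q has 1 at row 1, column 1; remove that cell from P, ejecting 3. So w(1) = 3. P is now [].

So w = 3 2 5 4 6 1.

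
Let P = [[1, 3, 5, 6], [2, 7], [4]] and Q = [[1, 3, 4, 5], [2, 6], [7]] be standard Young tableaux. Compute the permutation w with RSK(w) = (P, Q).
Reverse the RSK construction: for i from n down to 1, find the cell of Q containing i, remove the entry at that cell from P, and reverse-bump it up through P; the value ejected from row 1 is w(i).

Step i=7: Q has 7 at row 3, column 1; remove 4 from row 3 of P and reverse-bump: 4 enters row 2 and ejects 2; 2 enters row 1 and ejects 1. So w(7) = 1. P is now [[2, 3, 5, 6], [4, 7]].
Step i=6: Q has 6 at row 2, column 2; remove 7 from row 2 of P and reverse-bump: 7 enters row 1 and ejects 6. So w(6) = 6. P is now [[2, 3, 5, 7], [4]].
Step i=5: Q has 5 at row 1, column 4; remove that cell from P, ejecting 7. So w(5) = 7. P is now [[2, 3, 5], [4]].
Step i=4: Q has 4 at row 1, column 3; remove that cell from P, ejecting 5. So w(4) = 5. P is now [[2, 3], [4]].
Step i=3: Q has 3 at row 1, column 2; remove that cell from P, ejecting 3. So w(3) = 3. P is now [[2], [4]].
Step i=2: Q has 2 at row 2, column 1; remove 4 from row 2 of P and reverse-bump: 4 enters row 1 and ejects 2. So w(2) = 2. P is now [[4]].
Step i=1: Q has 1 at row 1, column 1; remove that cell from P, ejecting 4. So w(1) = 4. P is now [].

So w = 4 2 3 5 7 6 1.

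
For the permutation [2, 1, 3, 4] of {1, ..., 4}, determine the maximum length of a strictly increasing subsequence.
3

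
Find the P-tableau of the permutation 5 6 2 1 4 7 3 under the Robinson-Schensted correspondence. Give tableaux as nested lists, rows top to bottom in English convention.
Insert 5: appended to row 1. P = [[5]].
Insert 6: appended to row 1. P = [[5, 6]].
Insert 2: 2 bumps 5 from row 1; 5 starts row 2. P = [[2, 6], [5]].
Insert 1: 1 bumps 2 from row 1; 2 bumps 5 from row 2; 5 starts row 3. P = [[1, 6], [2], [5]].
Insert 4: 4 bumps 6 from row 1; 6 appends to row 2. P = [[1, 4], [2, 6], [5]].
Insert 7: appended to row 1. P = [[1, 4, 7], [2, 6], [5]].
Insert 3: 3 bumps 4 from row 1; 4 bumps 6 from row 2; 6 appends to row 3. P = [[1, 3, 7], [2, 4], [5, 6]].

So P = [[1, 3, 7], [2, 4], [5, 6]].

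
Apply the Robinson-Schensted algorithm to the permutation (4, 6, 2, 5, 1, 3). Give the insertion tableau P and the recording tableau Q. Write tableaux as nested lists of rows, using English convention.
P = [[1, 3], [2, 5], [4, 6]], Q = [[1, 2], [3, 4], [5, 6]]

Insert each entry of the permutation into P by Schensted row insertion, recording in Q the position of each new cell.

Insert 4: appended to row 1. P = [[4]].
Insert 6: appended to row 1. P = [[4, 6]].
Insert 2: 2 bumps 4 from row 1; 4 starts row 2. P = [[2, 6], [4]].
Insert 5: 5 bumps 6 from row 1; 6 appends to row 2. P = [[2, 5], [4, 6]].
Insert 1: 1 bumps 2 from row 1; 2 bumps 4 from row 2; 4 starts row 3. P = [[1, 5], [2, 6], [4]].
Insert 3: 3 bumps 5 from row 1; 5 bumps 6 from row 2; 6 appends to row 3. P = [[1, 3], [2, 5], [4, 6]].

So P = [[1, 3], [2, 5], [4, 6]], Q = [[1, 2], [3, 4], [5, 6]].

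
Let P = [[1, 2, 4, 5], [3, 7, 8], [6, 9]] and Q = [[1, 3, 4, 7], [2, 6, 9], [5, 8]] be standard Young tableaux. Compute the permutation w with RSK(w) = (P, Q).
6 1 3 9 2 7 8 4 5

Reverse the RSK construction: for i from n down to 1, find the cell of Q containing i, remove the entry at that cell from P, and reverse-bump it up through P; the value ejected from row 1 is w(i).

Step i=9: Q has 9 at row 2, column 3; remove 8 from row 2 of P and reverse-bump: 8 enters row 1 and ejects 5. So w(9) = 5. P is now [[1, 2, 4, 8], [3, 7], [6, 9]].
Step i=8: Q has 8 at row 3, column 2; remove 9 from row 3 of P and reverse-bump: 9 enters row 2 and ejects 7; 7 enters row 1 and ejects 4. So w(8) = 4. P is now [[1, 2, 7, 8], [3, 9], [6]].
Step i=7: Q has 7 at row 1, column 4; remove that cell from P, ejecting 8. So w(7) = 8. P is now [[1, 2, 7], [3, 9], [6]].
Step i=6: Q has 6 at row 2, column 2; remove 9 from row 2 of P and reverse-bump: 9 enters row 1 and ejects 7. So w(6) = 7. P is now [[1, 2, 9], [3], [6]].
Step i=5: Q has 5 at row 3, column 1; remove 6 from row 3 of P and reverse-bump: 6 enters row 2 and ejects 3; 3 enters row 1 and ejects 2. So w(5) = 2. P is now [[1, 3, 9], [6]].
Step i=4: Q has 4 at row 1, column 3; remove that cell from P, ejecting 9. So w(4) = 9. P is now [[1, 3], [6]].
Step i=3: Q has 3 at row 1, column 2; remove that cell from P, ejecting 3. So w(3) = 3. P is now [[1], [6]].
Step i=2: Q has 2 at row 2, column 1; remove 6 from row 2 of P and reverse-bump: 6 enters row 1 and ejects 1. So w(2) = 1. P is now [[6]].
Step i=1: Q has 1 at row 1, column 1; remove that cell from P, ejecting 6. So w(1) = 6. P is now [].

So w = 6 1 3 9 2 7 8 4 5.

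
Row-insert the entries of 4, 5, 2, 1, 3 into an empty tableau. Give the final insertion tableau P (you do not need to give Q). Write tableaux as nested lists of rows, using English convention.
Insert 4: appended to row 1. P = [[4]].
Insert 5: appended to row 1. P = [[4, 5]].
Insert 2: 2 bumps 4 from row 1; 4 starts row 2. P = [[2, 5], [4]].
Insert 1: 1 bumps 2 from row 1; 2 bumps 4 from row 2; 4 starts row 3. P = [[1, 5], [2], [4]].
Insert 3: 3 bumps 5 from row 1; 5 appends to row 2. P = [[1, 3], [2, 5], [4]].

So P = [[1, 3], [2, 5], [4]].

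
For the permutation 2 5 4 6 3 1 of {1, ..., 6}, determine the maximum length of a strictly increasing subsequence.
3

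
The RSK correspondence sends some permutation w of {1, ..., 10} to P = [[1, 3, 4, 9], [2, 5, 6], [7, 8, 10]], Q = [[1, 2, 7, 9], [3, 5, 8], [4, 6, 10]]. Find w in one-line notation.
7 8 2 1 5 3 10 6 9 4

Reverse RSK: for i = n, n-1, ..., 1, locate i in Q, remove the corresponding corner cell from P, and reverse-bump its entry up through P; the value ejected from row 1 is w(i).

So w = 7 8 2 1 5 3 10 6 9 4.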